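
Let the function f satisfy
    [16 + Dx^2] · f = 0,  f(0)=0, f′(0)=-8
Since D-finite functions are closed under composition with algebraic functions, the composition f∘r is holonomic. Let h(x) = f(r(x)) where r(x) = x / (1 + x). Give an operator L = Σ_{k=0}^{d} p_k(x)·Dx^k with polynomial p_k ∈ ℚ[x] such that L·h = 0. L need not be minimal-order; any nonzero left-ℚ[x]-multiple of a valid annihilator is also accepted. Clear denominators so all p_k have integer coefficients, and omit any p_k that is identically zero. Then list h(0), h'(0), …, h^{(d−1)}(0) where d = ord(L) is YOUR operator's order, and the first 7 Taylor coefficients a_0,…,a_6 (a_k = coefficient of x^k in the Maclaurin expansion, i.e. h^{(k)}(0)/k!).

L = 16 + (2 + 6·x + 6·x^2 + 2·x^3)·Dx + (1 + 4·x + 6·x^2 + 4·x^3 + x^4)·Dx^2  (order 2).
h: a_k = 0, -8, 8, 40/3, -56, 1544/15, -120, …
ICs: h(0) = 0, h′(0) = -8.

f: a_k = 0, -8, 0, 64/3, 0, -256/15, 0, …
L₀ from L_f via x↦r, Dx↦r'^{-1}Dx.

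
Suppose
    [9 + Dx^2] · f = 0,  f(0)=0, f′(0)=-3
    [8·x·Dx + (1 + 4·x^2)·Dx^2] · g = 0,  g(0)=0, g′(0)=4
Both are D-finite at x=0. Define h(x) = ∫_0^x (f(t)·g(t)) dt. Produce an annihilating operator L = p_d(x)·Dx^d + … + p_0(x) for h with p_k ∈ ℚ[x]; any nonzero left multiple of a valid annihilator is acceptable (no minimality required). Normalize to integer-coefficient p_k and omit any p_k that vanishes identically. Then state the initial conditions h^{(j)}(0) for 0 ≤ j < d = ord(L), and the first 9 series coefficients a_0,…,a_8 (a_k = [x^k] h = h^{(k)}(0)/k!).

L = (2925 + 31536·x^2 + 95904·x^4 + 186624·x^6 + 186624·x^8)·Dx + (2448·x + 20160·x^3 + 62208·x^5 + 82944·x^7)·Dx^2 + (442 + 5088·x^2 + 19008·x^4 + 41472·x^6 + 41472·x^8)·Dx^3 + (272·x + 2240·x^3 + 6912·x^5 + 9216·x^7)·Dx^4 + (13 + 176·x^2 + 928·x^4 + 2304·x^6 + 2304·x^8)·Dx^5  (order 5).
h: a_k = 0, 0, 0, -4, 0, 34/5, 0, -141/14, 0, …
ICs: h(0) = 0, h′(0) = 0, h′′(0) = 0, h′′′(0) = -24, h′′′′(0) = 0.

f: a_k = 0, -3, 0, 9/2, 0, -81/40, 0, 243/560, 0, …
g: a_k = 0, 4, 0, -16/3, 0, 64/5, 0, -256/7, 0, …
Sym-product of L_f,L_g gives L₀ (≤ ord 4).
h=∫₀ˣh₀: take L = L₀·Dx.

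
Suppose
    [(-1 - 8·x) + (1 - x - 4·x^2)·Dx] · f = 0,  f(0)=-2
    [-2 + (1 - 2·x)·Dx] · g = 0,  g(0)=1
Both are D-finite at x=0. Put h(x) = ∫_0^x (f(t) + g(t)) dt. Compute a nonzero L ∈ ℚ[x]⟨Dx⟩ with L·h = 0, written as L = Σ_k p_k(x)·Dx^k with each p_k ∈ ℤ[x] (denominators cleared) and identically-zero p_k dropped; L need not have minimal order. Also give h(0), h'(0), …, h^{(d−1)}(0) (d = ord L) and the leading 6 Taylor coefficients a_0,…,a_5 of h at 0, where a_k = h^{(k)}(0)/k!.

L = (12 - 48·x + 192·x^2 - 128·x^3)·Dx + (-2 - 96·x^2 + 352·x^3 - 256·x^4)·Dx^2 + (-1 + 11·x - 30·x^2 + 80·x^4 - 64·x^5)·Dx^3  (order 3).
h: a_k = 0, -1, 0, -2, -5/2, -42/5, …
ICs: h(0) = 0, h′(0) = -1, h′′(0) = 0.

f: a_k = -2, -2, -10, -18, -58, -130, …
g: a_k = 1, 2, 4, 8, 16, 32, …
Weyl lclm of L_f,L_g ⇒ L₀ (ord ≤ 2).
h=∫h₀ ⇒ L = L₀·Dx.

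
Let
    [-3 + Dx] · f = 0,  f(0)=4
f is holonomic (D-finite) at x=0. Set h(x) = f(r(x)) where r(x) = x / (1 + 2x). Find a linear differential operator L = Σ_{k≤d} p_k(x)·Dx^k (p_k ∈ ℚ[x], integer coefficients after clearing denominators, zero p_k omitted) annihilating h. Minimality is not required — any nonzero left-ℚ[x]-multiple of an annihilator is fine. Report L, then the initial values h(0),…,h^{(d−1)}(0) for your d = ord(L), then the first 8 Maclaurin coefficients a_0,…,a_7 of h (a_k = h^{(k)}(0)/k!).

L = -3 + (1 + 4·x + 4·x^2)·Dx  (order 1).
h: a_k = 4, 12, -6, -6, 51/2, -519/10, 1581/20, -12441/140, …
ICs: h(0) = 4.

f: a_k = 4, 12, 18, 18, 27/2, 81/10, 81/20, 243/140, …
f∘r: x↦r, Dx↦Dx/r' in L_f ⇒ L₀.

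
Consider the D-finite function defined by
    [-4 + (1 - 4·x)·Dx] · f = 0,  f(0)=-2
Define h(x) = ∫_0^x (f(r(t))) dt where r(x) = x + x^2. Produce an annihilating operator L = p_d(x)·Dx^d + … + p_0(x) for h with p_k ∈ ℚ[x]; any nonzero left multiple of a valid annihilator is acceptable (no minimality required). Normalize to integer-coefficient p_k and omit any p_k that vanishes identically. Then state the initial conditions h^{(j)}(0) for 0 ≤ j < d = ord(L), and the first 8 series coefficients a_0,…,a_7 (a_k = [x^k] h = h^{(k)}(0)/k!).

L = (4 + 8·x)·Dx + (-1 + 4·x + 4·x^2)·Dx^2  (order 2).
h: a_k = 0, -2, -4, -40/3, -48, -928/5, -2240/3, -21632/7, …
ICs: h(0) = 0, h′(0) = -2.

f: a_k = -2, -8, -32, -128, -512, -2048, -8192, -32768, …
f∘r: x↦r, Dx↦Dx/r' in L_f ⇒ L₀.
h=∫h₀ ⇒ L = L₀·Dx.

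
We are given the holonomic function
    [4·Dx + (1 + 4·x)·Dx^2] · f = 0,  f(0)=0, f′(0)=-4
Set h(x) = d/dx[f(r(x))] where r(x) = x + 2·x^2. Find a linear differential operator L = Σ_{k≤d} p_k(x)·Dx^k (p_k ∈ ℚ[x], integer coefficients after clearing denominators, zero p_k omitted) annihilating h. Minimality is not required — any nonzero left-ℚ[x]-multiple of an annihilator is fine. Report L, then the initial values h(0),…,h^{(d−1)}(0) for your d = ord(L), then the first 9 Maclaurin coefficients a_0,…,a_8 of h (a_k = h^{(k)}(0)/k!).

f: a_k = 0, -4, 8, -64/3, 64, -1024/5, 2048/3, -16384/7, 8192, …
Substitute x→r, Dx→(1/r')Dx; clear ⇒ L₀.
Derive L from L₀ (diff closure).
L = (16·x + 32·x^2) + (1 + 8·x + 24·x^2 + 32·x^3)·Dx  (order 1).
h: a_k = -4, 0, 32, -128, 256, 0, -2048, 8192, -16384, …
ICs: h(0) = -4.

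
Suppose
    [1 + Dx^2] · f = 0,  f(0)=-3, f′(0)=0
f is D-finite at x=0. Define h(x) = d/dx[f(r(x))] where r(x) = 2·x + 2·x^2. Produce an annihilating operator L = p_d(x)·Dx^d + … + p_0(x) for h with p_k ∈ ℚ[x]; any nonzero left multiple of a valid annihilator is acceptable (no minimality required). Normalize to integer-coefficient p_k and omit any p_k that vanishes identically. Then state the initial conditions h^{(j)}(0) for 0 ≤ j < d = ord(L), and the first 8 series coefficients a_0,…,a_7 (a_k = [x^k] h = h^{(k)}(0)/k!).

f: a_k = -3, 0, 3/2, 0, -1/8, 0, 1/240, 0, …
L₀ from L_f via x↦r, Dx↦r'^{-1}Dx.
Differentiate: ansatz ord ≤ ord L₀ ⇒ L.
L = (16 + 32·x + 96·x^2 + 128·x^3 + 64·x^4) + (-6 - 12·x)·Dx + (1 + 4·x + 4·x^2)·Dx^2  (order 2).
h: a_k = 0, 12, 36, 16, -40, -352/5, -224/5, 1664/105, …
ICs: h(0) = 0, h′(0) = 12.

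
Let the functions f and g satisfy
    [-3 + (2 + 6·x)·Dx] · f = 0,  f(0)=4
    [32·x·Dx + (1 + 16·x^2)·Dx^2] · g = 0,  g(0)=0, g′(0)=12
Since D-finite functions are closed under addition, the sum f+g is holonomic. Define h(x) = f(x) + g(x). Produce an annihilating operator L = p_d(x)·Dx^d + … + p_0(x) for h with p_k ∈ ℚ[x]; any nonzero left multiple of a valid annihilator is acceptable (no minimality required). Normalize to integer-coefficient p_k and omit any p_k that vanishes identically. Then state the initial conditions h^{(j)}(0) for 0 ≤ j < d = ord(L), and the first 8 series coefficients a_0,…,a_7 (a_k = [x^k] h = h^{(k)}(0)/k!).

L = (-192 - 1440·x + 9216·x^2 + 13824·x^3)·Dx + (-155 - 768·x + 4128·x^2 + 36864·x^3 + 48384·x^4)·Dx^2 + (-6 + 110·x + 576·x^2 + 2624·x^3 + 10752·x^4 + 13824·x^5)·Dx^3  (order 3).
h: a_k = 4, 18, -9/2, -229/4, -405/32, 205113/320, -15309/256, -24660627/3584, …
ICs: h(0) = 4, h′(0) = 18, h′′(0) = -9.

f: a_k = 4, 6, -9/2, 27/4, -405/32, 1701/64, -15309/256, 72171/512, …
g: a_k = 0, 12, 0, -64, 0, 3072/5, 0, -49152/7, …
Weyl lclm of L_f,L_g ⇒ L₀ (ord ≤ 3).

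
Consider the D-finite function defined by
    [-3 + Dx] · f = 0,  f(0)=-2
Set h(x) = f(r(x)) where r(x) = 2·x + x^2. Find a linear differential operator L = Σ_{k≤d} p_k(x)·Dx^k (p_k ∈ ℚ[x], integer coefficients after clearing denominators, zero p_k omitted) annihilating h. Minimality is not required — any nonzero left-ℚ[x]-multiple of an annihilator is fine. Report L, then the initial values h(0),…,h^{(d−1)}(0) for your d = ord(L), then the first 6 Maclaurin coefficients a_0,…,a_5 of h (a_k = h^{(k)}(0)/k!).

f: a_k = -2, -6, -9, -9, -27/4, -81/20, …
f∘r: x↦r, Dx↦Dx/r' in L_f ⇒ L₀.
L = (-6 - 6·x) + Dx  (order 1).
h: a_k = -2, -12, -42, -108, -225, -1998/5, …
ICs: h(0) = -2.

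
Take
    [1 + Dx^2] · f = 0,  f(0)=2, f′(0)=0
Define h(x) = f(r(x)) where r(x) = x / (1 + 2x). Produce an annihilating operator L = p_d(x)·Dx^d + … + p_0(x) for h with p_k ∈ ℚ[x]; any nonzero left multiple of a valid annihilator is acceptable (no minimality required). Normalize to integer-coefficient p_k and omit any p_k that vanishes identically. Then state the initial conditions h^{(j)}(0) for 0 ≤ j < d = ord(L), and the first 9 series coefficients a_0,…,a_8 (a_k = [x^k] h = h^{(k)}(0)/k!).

f: a_k = 2, 0, -1, 0, 1/12, 0, -1/360, 0, 1/20160, …
L₀ from L_f via x↦r, Dx↦r'^{-1}Dx.
L = 1 + (4 + 24·x + 48·x^2 + 32·x^3)·Dx + (1 + 8·x + 24·x^2 + 32·x^3 + 16·x^4)·Dx^2  (order 2).
h: a_k = 2, 0, -1, 4, -143/12, 94/3, -27601/360, 1787/10, -8095583/20160, …
ICs: h(0) = 2, h′(0) = 0.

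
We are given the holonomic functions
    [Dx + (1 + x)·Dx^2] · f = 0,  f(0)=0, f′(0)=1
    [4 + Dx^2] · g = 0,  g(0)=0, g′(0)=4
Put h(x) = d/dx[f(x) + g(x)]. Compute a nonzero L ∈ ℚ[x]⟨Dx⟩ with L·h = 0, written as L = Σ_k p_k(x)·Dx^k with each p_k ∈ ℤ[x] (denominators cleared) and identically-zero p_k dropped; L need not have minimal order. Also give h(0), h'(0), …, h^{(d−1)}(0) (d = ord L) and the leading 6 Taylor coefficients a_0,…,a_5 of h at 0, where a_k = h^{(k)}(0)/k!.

L = (20 + 16·x + 8·x^2) + (12 + 28·x + 24·x^2 + 8·x^3)·Dx + (5 + 4·x + 2·x^2)·Dx^2 + (3 + 7·x + 6·x^2 + 2·x^3)·Dx^3  (order 3).
h: a_k = 5, -1, -7, -1, 11/3, -1, …
ICs: h(0) = 5, h′(0) = -1, h′′(0) = -14.

f: a_k = 0, 1, -1/2, 1/3, -1/4, 1/5, …
g: a_k = 0, 4, 0, -8/3, 0, 8/15, …
Sum ⇒ L₀ = lclm(L_f,L_g) in ℚ(x)⟨Dx⟩.
Differentiate: ansatz ord ≤ ord L₀ ⇒ L.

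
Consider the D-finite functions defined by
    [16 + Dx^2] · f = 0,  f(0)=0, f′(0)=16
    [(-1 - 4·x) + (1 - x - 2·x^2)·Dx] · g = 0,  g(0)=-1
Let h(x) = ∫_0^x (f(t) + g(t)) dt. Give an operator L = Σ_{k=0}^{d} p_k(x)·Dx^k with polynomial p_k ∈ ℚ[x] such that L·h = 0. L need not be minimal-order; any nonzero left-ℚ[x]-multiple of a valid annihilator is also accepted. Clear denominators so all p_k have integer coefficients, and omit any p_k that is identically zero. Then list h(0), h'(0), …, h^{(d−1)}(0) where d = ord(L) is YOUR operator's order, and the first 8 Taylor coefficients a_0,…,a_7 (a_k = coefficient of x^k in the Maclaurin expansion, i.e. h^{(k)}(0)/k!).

L = (-368 - 1408·x + 256·x^2 - 512·x^3 - 2560·x^4 - 2048·x^5)·Dx + (176 - 336·x - 384·x^2 + 1024·x^3 + 384·x^4 - 1536·x^5 - 1024·x^6)·Dx^2 + (-23 - 88·x + 16·x^2 - 32·x^3 - 160·x^4 - 128·x^5)·Dx^3 + (11 - 21·x - 24·x^2 + 64·x^3 + 24·x^4 - 96·x^5 - 64·x^6)·Dx^4  (order 4).
h: a_k = 0, -1, 15/2, -1, -143/12, -11/5, 197/90, -43/7, …
ICs: h(0) = 0, h′(0) = -1, h′′(0) = 15, h′′′(0) = -6.

f: a_k = 0, 16, 0, -128/3, 0, 512/15, 0, -4096/315, …
g: a_k = -1, -1, -3, -5, -11, -21, -43, -85, …
Weyl lclm of L_f,L_g ⇒ L₀ (ord ≤ 3).
Integrate: L := L₀·Dx.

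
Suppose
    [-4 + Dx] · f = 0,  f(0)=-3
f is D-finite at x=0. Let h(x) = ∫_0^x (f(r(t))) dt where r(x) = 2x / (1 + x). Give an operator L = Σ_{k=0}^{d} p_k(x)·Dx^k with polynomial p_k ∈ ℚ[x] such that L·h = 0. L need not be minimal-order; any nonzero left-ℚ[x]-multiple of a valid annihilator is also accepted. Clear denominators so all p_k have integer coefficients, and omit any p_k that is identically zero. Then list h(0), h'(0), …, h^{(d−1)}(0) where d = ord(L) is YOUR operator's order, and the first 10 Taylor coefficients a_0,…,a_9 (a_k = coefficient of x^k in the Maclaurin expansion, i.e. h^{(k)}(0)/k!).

L = -8·Dx + (1 + 2·x + x^2)·Dx^2  (order 2).
h: a_k = 0, -3, -12, -24, -22, -8/5, 44/5, -184/105, -403/105, 376/105, …
ICs: h(0) = 0, h′(0) = -3.

f: a_k = -3, -12, -24, -32, -32, -128/5, -256/15, -1024/105, -512/105, -2048/945, …
h₀=f(r): pull back L_f along r ⇒ L₀.
∫: right-multiply L₀ by Dx.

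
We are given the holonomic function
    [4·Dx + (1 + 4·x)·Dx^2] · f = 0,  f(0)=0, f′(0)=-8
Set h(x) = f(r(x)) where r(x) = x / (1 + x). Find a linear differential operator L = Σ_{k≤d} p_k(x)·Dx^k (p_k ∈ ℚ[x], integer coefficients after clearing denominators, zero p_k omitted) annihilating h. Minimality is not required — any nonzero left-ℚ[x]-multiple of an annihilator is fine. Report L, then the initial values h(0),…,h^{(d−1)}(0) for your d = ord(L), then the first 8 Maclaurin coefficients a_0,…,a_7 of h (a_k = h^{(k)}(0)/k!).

f: a_k = 0, -8, 16, -128/3, 128, -2048/5, 4096/3, -32768/7, …
Change of var in L_f (x↦r) gives L₀.
L = (6 + 10·x)·Dx + (1 + 6·x + 5·x^2)·Dx^2  (order 2).
h: a_k = 0, -8, 24, -248/3, 312, -6248/5, 5208, -156248/7, …
ICs: h(0) = 0, h′(0) = -8.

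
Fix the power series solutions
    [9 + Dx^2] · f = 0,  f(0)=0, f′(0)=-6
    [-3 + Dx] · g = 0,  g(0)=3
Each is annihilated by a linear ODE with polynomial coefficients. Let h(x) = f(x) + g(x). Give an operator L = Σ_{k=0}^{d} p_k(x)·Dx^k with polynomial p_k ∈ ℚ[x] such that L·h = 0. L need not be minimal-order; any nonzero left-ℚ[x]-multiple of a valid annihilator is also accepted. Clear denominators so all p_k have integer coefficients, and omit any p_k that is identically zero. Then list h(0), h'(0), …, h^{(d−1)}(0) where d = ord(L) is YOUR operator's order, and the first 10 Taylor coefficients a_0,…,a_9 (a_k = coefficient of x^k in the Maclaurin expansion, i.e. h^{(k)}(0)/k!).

f: a_k = 0, -6, 0, 9, 0, -81/20, 0, 243/280, 0, -243/2240, …
g: a_k = 3, 9, 27/2, 27/2, 81/8, 243/40, 243/80, 729/560, 2187/4480, 729/4480, …
Sum ⇒ L₀ = lclm(L_f,L_g) in ℚ(x)⟨Dx⟩.
L = -27 + 9·Dx - 3·Dx^2 + Dx^3  (order 3).
h: a_k = 3, 3, 27/2, 45/2, 81/8, 81/40, 243/80, 243/112, 2187/4480, 243/4480, …
ICs: h(0) = 3, h′(0) = 3, h′′(0) = 27.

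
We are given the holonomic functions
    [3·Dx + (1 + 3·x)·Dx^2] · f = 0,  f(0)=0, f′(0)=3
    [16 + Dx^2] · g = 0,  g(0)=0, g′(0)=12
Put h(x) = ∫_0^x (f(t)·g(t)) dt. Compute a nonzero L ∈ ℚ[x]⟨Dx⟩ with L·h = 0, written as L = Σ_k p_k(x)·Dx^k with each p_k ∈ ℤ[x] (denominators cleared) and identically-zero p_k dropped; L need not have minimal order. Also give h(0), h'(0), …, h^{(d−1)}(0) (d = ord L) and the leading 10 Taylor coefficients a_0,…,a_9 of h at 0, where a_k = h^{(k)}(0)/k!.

f: a_k = 0, 3, -9/2, 9, -81/4, 243/5, -243/2, 2187/7, -6561/8, 2187, …
g: a_k = 0, 12, 0, -32, 0, 128/5, 0, -1024/105, 0, 2048/945, …
Product ⇒ symmetric product L₀, ord ≤ 4.
Integrate: L := L₀·Dx.
L = (2272 + 127488·x + 781056·x^2 + 1769472·x^3 + 1327104·x^4)·Dx + (4416 + 50112·x + 165888·x^2 + 165888·x^3)·Dx^2 + (1022 + 19392·x + 102816·x^2 + 221184·x^3 + 165888·x^4)·Dx^3 + (276 + 3132·x + 10368·x^2 + 10368·x^3)·Dx^4 + (55 + 714·x + 3375·x^2 + 6912·x^3 + 5184·x^4)·Dx^5  (order 5).
h: a_k = 0, 0, 0, 12, -27/2, 12/5, -33/2, 372/7, -2313/20, 83828/315, …
ICs: h(0) = 0, h′(0) = 0, h′′(0) = 0, h′′′(0) = 72, h′′′′(0) = -324.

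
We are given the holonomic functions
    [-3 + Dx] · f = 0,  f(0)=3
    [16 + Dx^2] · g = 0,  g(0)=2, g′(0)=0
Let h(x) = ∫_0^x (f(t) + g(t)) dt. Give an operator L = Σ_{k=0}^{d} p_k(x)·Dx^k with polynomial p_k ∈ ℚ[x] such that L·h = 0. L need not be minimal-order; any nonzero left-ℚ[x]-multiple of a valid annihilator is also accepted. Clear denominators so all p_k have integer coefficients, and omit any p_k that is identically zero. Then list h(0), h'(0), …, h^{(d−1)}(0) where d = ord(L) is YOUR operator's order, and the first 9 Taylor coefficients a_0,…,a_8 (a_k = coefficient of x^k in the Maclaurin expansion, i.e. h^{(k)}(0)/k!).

f: a_k = 3, 9, 27/2, 27/2, 81/8, 243/40, 243/80, 729/560, 2187/4480, …
g: a_k = 2, 0, -16, 0, 64/3, 0, -512/45, 0, 1024/315, …
Weyl lclm of L_f,L_g ⇒ L₀ (ord ≤ 3).
Integrate: L := L₀·Dx.
L = -48·Dx + 16·Dx^2 - 3·Dx^3 + Dx^4  (order 4).
h: a_k = 0, 5, 9/2, -5/6, 27/8, 151/24, 81/80, -1201/1008, 729/4480, …
ICs: h(0) = 0, h′(0) = 5, h′′(0) = 9, h′′′(0) = -5.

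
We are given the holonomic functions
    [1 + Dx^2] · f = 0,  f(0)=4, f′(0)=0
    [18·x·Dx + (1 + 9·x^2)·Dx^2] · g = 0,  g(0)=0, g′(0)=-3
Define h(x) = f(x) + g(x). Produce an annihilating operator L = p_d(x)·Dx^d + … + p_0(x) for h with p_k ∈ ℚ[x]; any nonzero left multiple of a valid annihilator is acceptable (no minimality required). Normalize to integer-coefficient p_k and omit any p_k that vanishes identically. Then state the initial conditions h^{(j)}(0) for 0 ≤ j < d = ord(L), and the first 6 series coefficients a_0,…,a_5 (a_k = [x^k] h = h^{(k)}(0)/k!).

f: a_k = 4, 0, -2, 0, 1/6, 0, …
g: a_k = 0, -3, 0, 9, 0, -243/5, …
f+g: L₀ = lclm(L_f,L_g), ord ≤ 2+2.
L = (-1926·x + 17820·x^3 + 1458·x^5)·Dx + (-17 + 351·x^2 + 4617·x^4 + 729·x^6)·Dx^2 + (-1926·x + 17820·x^3 + 1458·x^5)·Dx^3 + (-17 + 351·x^2 + 4617·x^4 + 729·x^6)·Dx^4  (order 4).
h: a_k = 4, -3, -2, 9, 1/6, -243/5, …
ICs: h(0) = 4, h′(0) = -3, h′′(0) = -4, h′′′(0) = 54.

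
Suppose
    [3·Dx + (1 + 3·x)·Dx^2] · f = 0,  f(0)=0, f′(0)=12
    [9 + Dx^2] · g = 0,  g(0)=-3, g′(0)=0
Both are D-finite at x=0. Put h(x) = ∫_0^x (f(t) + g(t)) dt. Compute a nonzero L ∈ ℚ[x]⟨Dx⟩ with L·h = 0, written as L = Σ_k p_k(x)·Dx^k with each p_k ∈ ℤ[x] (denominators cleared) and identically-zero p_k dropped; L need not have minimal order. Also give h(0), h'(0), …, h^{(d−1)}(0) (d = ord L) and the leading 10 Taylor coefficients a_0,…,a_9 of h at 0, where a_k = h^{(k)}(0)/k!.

L = (63 + 54·x + 81·x^2)·Dx^2 + (9 + 45·x + 81·x^2 + 81·x^3)·Dx^3 + (7 + 6·x + 9·x^2)·Dx^4 + (1 + 5·x + 9·x^2 + 9·x^3)·Dx^5  (order 5).
h: a_k = 0, -3, 6, -3/2, 9, -729/40, 162/5, -38637/560, 2187/14, -1633203/4480, …
ICs: h(0) = 0, h′(0) = -3, h′′(0) = 12, h′′′(0) = -9, h′′′′(0) = 216.

f: a_k = 0, 12, -18, 36, -81, 972/5, -486, 8748/7, -6561/2, 8748, …
g: a_k = -3, 0, 27/2, 0, -81/8, 0, 243/80, 0, -2187/4480, 0, …
Weyl lclm of L_f,L_g ⇒ L₀ (ord ≤ 4).
∫: right-multiply L₀ by Dx.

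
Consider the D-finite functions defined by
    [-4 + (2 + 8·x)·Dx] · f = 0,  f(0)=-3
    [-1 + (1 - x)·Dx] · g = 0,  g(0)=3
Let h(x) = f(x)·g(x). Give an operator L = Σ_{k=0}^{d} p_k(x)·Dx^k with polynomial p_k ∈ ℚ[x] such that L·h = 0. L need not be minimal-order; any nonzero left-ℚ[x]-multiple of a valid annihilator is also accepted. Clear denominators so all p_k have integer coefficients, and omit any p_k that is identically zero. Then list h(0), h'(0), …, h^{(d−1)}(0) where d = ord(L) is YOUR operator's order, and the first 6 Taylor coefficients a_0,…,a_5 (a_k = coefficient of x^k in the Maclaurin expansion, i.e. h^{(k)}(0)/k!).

L = (3 + 2·x) + (-1 - 3·x + 4·x^2)·Dx  (order 1).
h: a_k = -9, -27, -9, -45, 45, -207, …
ICs: h(0) = -9.

f: a_k = -3, -6, 6, -12, 30, -84, …
g: a_k = 3, 3, 3, 3, 3, 3, …
L₀ := L_f ⊗_s L_g (sym. prod.), ord ≤ 1.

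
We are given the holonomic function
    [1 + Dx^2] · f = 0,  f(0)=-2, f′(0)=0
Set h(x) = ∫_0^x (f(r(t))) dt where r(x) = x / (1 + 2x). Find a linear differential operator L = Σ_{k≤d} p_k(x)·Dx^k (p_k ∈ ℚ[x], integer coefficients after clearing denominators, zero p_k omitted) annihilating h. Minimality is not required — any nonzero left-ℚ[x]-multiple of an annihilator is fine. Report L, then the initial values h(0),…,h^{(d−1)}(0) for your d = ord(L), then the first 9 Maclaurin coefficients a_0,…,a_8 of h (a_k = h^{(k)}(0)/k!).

L = Dx + (4 + 24·x + 48·x^2 + 32·x^3)·Dx^2 + (1 + 8·x + 24·x^2 + 32·x^3 + 16·x^4)·Dx^3  (order 3).
h: a_k = 0, -2, 0, 1/3, -1, 143/60, -47/9, 3943/360, -1787/80, …
ICs: h(0) = 0, h′(0) = -2, h′′(0) = 0.

f: a_k = -2, 0, 1, 0, -1/12, 0, 1/360, 0, -1/20160, …
Change of var in L_f (x↦r) gives L₀.
h=∫₀ˣh₀: take L = L₀·Dx.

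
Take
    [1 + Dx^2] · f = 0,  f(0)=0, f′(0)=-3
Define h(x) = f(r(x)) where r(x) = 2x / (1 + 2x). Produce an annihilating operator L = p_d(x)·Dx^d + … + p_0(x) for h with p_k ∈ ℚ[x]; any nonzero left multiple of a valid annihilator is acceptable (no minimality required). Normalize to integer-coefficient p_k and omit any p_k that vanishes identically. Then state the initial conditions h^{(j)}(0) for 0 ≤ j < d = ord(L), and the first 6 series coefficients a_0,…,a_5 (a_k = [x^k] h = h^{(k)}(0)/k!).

f: a_k = 0, -3, 0, 1/2, 0, -1/40, …
h₀=f(r): pull back L_f along r ⇒ L₀.
L = 4 + (4 + 24·x + 48·x^2 + 32·x^3)·Dx + (1 + 8·x + 24·x^2 + 32·x^3 + 16·x^4)·Dx^2  (order 2).
h: a_k = 0, -6, 12, -20, 24, -4/5, …
ICs: h(0) = 0, h′(0) = -6.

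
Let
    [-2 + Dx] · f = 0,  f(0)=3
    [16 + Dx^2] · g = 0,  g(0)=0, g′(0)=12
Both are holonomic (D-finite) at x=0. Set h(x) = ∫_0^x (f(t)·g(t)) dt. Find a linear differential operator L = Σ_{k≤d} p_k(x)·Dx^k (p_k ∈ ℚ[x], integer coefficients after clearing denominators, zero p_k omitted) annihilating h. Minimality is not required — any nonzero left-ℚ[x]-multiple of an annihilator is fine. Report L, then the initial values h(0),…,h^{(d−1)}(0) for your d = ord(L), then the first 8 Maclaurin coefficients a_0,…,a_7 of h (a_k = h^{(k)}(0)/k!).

f: a_k = 3, 6, 6, 4, 2, 4/5, 4/15, 8/105, …
g: a_k = 0, 12, 0, -32, 0, 128/5, 0, -1024/105, …
Sym-product of L_f,L_g gives L₀ (≤ ord 2).
∫: right-multiply L₀ by Dx.
L = 20·Dx - 4·Dx^2 + Dx^3  (order 3).
h: a_k = 0, 0, 18, 24, -6, -144/5, -76/5, 176/35, …
ICs: h(0) = 0, h′(0) = 0, h′′(0) = 36.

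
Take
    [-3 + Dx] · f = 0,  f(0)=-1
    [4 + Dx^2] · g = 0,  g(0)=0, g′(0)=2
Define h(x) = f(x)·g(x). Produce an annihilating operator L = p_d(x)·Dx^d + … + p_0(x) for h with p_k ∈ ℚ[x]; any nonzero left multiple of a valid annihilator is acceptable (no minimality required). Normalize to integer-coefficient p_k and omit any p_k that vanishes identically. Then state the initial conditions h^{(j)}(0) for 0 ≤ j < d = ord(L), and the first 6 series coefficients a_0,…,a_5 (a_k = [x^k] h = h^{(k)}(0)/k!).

f: a_k = -1, -3, -9/2, -9/2, -27/8, -81/40, …
g: a_k = 0, 2, 0, -4/3, 0, 4/15, …
h₀=f·g: eliminate ⇒ L₀, order ≤ 1·2.
L = 13 - 6·Dx + Dx^2  (order 2).
h: a_k = 0, -2, -6, -23/3, -5, -61/60, …
ICs: h(0) = 0, h′(0) = -2.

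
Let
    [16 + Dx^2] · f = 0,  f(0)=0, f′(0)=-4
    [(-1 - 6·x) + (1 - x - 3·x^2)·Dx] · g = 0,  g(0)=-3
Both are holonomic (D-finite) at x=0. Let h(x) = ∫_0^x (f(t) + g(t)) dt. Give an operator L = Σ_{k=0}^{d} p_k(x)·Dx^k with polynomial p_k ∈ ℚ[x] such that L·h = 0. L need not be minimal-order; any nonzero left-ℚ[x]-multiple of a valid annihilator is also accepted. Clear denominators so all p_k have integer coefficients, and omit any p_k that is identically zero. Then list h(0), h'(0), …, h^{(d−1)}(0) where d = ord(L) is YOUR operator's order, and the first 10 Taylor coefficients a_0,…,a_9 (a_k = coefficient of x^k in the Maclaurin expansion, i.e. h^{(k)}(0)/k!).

f: a_k = 0, -4, 0, 32/3, 0, -128/15, 0, 1024/315, 0, -2048/2835, …
g: a_k = -3, -3, -12, -21, -57, -120, -291, -651, -1524, -3477, …
Sum ⇒ L₀ = lclm(L_f,L_g) in ℚ(x)⟨Dx⟩.
Integrate: L := L₀·Dx.
L = (-464 - 2816·x - 416·x^2 - 2112·x^3 - 5760·x^4 - 6912·x^5)·Dx + (192 - 304·x - 672·x^2 + 1312·x^3 + 1008·x^4 - 3456·x^5 - 3456·x^6)·Dx^2 + (-29 - 176·x - 26·x^2 - 132·x^3 - 360·x^4 - 432·x^5)·Dx^3 + (12 - 19·x - 42·x^2 + 82·x^3 + 63·x^4 - 216·x^5 - 216·x^6)·Dx^4  (order 4).
h: a_k = 0, -3, -7/2, -4, -31/12, -57/5, -964/45, -291/7, -204041/2520, -508/3, …
ICs: h(0) = 0, h′(0) = -3, h′′(0) = -7, h′′′(0) = -24.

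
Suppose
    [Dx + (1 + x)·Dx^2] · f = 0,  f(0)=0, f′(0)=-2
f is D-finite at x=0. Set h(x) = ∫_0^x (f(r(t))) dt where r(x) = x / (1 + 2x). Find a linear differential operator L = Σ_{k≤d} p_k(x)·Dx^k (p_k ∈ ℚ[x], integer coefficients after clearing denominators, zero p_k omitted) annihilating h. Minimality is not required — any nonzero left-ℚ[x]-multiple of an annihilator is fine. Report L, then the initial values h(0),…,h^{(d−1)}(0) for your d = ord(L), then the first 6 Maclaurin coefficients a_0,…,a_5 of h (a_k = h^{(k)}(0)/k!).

f: a_k = 0, -2, 1, -2/3, 1/2, -2/5, …
h₀=f(r): pull back L_f along r ⇒ L₀.
h=∫₀ˣh₀: take L = L₀·Dx.
L = (5 + 12·x)·Dx^2 + (1 + 5·x + 6·x^2)·Dx^3  (order 3).
h: a_k = 0, 0, -1, 5/3, -19/6, 13/2, …
ICs: h(0) = 0, h′(0) = 0, h′′(0) = -2.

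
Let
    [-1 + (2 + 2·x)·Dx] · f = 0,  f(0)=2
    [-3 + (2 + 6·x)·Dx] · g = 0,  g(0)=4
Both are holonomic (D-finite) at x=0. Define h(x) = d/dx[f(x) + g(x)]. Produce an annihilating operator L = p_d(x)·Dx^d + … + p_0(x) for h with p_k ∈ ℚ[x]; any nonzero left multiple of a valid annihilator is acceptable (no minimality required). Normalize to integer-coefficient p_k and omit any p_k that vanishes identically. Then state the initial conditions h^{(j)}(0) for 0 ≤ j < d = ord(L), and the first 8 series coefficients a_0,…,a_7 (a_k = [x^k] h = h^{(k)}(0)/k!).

f: a_k = 2, 1, -1/4, 1/8, -5/64, 7/128, -21/512, 33/1024, …
g: a_k = 4, 6, -9/2, 27/4, -405/32, 1701/64, -15309/256, 72171/512, …
h₀=f+g: left-lcm gives L₀, ord ≤ 2.
Derive L from L₀ (diff closure).
L = -9 + (-24 - 36·x)·Dx + (-4 - 16·x - 12·x^2)·Dx^2  (order 2).
h: a_k = 7, -19/2, 165/8, -815/16, 17045/128, -91917/256, 1010625/1024, -5629767/2048, …
ICs: h(0) = 7, h′(0) = -19/2.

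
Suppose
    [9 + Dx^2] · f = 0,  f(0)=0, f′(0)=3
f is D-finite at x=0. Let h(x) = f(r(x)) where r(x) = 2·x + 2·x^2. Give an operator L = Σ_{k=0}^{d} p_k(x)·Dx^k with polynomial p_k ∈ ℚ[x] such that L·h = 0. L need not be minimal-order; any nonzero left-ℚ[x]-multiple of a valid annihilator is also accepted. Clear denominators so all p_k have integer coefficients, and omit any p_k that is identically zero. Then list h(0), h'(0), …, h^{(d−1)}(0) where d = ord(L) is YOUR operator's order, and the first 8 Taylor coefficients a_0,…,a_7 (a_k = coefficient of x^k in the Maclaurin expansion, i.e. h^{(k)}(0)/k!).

L = (36 + 216·x + 432·x^2 + 288·x^3) - 2·Dx + (1 + 2·x)·Dx^2  (order 2).
h: a_k = 0, 6, 6, -36, -108, -216/5, 288, 20736/35, …
ICs: h(0) = 0, h′(0) = 6.

f: a_k = 0, 3, 0, -9/2, 0, 81/40, 0, -243/560, …
Substitute x→r, Dx→(1/r')Dx; clear ⇒ L₀.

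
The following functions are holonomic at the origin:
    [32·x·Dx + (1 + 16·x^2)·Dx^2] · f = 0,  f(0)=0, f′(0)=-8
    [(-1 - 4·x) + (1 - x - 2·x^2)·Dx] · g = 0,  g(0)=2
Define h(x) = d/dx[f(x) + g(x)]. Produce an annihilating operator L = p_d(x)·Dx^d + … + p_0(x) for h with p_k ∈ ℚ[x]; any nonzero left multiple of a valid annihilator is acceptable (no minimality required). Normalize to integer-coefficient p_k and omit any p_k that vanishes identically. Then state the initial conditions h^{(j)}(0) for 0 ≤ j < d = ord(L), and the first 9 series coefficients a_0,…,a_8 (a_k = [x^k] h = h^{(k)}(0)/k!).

f: a_k = 0, -8, 0, 128/3, 0, -2048/5, 0, 32768/7, 0, …
g: a_k = 2, 2, 6, 10, 22, 42, 86, 170, 342, …
f+g: L₀ = lclm(L_f,L_g), ord ≤ 2+1.
h=h₀': d/dx-closure on L₀ ⇒ L.
L = (96 - 384·x - 6912·x^2 - 15360·x^3 - 40704·x^4 - 12288·x^6) + (-31 - 104·x + 392·x^2 - 736·x^3 - 14912·x^4 - 27904·x^5 - 3072·x^6 - 12288·x^7)·Dx + (3 + 19·x + 128·x^2 + 152·x^3 + 1128·x^4 - 2496·x^5 - 2560·x^6 - 1024·x^7 - 2048·x^8)·Dx^2  (order 2).
h: a_k = -6, 12, 158, 88, -1838, 516, 33958, 2736, -518150, …
ICs: h(0) = -6, h′(0) = 12.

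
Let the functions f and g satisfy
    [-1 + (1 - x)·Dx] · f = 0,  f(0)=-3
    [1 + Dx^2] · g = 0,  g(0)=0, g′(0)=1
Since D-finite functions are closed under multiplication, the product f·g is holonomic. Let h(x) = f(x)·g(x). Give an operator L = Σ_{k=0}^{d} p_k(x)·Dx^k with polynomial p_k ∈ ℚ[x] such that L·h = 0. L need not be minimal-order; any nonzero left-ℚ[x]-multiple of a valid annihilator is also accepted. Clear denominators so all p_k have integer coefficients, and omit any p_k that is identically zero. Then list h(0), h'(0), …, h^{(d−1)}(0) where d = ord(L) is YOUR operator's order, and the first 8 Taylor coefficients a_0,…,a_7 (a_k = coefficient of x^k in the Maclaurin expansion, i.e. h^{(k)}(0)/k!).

f: a_k = -3, -3, -3, -3, -3, -3, -3, -3, …
g: a_k = 0, 1, 0, -1/6, 0, 1/120, 0, -1/5040, …
f·g: L₀ = L_f ⊗_s L_g, ord ≤ 1·2.
L = (-1 + x) + 2·Dx + (-1 + x)·Dx^2  (order 2).
h: a_k = 0, -3, -3, -5/2, -5/2, -101/40, -101/40, -4241/1680, …
ICs: h(0) = 0, h′(0) = -3.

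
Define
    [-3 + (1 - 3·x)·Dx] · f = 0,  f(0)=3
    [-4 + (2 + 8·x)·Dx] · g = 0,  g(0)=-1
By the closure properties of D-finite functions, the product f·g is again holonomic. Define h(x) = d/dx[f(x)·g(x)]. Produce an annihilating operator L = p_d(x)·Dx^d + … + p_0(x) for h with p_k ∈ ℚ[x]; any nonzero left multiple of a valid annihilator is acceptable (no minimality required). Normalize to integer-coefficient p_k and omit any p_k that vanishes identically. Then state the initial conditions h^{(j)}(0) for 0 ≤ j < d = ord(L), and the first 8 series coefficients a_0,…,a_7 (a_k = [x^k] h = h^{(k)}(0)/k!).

L = (26 + 180·x + 108·x^2) + (-5 - 11·x + 54·x^2 + 72·x^3)·Dx  (order 1).
h: a_k = -15, -78, -387, -1428, -5775, -19278, -73017, -229752, …
ICs: h(0) = -15.

f: a_k = 3, 9, 27, 81, 243, 729, 2187, 6561, …
g: a_k = -1, -2, 2, -4, 10, -28, 84, -264, …
Product ⇒ symmetric product L₀, ord ≤ 1.
h₀' ⇒ L via d/dx closure of L₀.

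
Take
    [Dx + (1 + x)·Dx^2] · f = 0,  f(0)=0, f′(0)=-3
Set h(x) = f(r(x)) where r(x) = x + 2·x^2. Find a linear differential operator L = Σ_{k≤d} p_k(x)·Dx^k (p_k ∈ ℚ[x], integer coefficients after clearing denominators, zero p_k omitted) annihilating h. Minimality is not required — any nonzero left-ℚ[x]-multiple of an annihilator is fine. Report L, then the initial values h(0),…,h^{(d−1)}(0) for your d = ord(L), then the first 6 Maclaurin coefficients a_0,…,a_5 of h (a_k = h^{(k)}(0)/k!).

f: a_k = 0, -3, 3/2, -1, 3/4, -3/5, …
f∘r: x↦r, Dx↦Dx/r' in L_f ⇒ L₀.
L = (-3 + 4·x + 8·x^2)·Dx + (1 + 5·x + 6·x^2 + 8·x^3)·Dx^2  (order 2).
h: a_k = 0, -3, -9/2, 5, 3/4, -33/5, …
ICs: h(0) = 0, h′(0) = -3.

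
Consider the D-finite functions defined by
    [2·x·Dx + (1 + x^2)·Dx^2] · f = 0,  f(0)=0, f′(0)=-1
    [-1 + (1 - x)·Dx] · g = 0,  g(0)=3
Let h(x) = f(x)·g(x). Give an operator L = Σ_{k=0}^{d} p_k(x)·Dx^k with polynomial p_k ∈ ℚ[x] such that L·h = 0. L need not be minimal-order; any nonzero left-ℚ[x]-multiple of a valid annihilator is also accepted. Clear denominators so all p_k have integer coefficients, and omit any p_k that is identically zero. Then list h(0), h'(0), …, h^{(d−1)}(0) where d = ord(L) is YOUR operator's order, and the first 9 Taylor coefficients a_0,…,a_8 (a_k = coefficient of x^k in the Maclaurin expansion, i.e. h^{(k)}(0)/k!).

f: a_k = 0, -1, 0, 1/3, 0, -1/5, 0, 1/7, 0, …
g: a_k = 3, 3, 3, 3, 3, 3, 3, 3, 3, …
h₀=f·g: eliminate ⇒ L₀, order ≤ 2·1.
L = 2·x + (2 - 2·x + 4·x^2)·Dx + (-1 + x - x^2 + x^3)·Dx^2  (order 2).
h: a_k = 0, -3, -3, -2, -2, -13/5, -13/5, -76/35, -76/35, …
ICs: h(0) = 0, h′(0) = -3.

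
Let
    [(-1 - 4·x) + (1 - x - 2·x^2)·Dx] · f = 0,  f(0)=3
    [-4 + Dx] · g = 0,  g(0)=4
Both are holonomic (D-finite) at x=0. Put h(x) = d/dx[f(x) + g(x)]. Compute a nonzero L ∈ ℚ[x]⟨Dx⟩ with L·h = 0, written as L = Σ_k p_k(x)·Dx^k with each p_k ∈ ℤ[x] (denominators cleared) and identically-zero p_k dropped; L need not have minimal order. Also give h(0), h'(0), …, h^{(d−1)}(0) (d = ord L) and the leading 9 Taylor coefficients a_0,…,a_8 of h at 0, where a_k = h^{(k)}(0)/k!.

f: a_k = 3, 3, 9, 15, 33, 63, 129, 255, 513, …
g: a_k = 4, 16, 32, 128/3, 128/3, 512/15, 1024/45, 4096/315, 2048/315, …
f+g: L₀ = lclm(L_f,L_g), ord ≤ 1+1.
h₀' ⇒ L via d/dx closure of L₀.
L = (12 + 240·x + 288·x^2 + 768·x^3 + 384·x^4) + (-7 - 56·x - 160·x^2 - 160·x^3 + 160·x^4 + 128·x^5)·Dx + (1 - x + 22·x^2 - 8·x^3 - 64·x^4 - 32·x^5)·Dx^2  (order 2).
h: a_k = 19, 82, 173, 908/3, 1457/3, 13658/15, 84421/45, 1309144/315, 2908397/315, …
ICs: h(0) = 19, h′(0) = 82.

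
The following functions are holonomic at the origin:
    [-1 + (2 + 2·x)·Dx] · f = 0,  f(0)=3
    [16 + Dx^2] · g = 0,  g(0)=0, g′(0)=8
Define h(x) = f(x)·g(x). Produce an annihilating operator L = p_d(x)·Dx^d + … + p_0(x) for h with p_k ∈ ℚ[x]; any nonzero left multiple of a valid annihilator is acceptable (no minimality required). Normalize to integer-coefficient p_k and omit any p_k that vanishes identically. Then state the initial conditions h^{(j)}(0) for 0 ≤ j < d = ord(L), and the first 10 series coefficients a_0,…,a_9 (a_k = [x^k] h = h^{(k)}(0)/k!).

L = (67 + 128·x + 64·x^2) + (-4 - 4·x)·Dx + (4 + 8·x + 4·x^2)·Dx^2  (order 2).
h: a_k = 0, 24, 12, -67, -61/2, 4661/80, 3561/160, -64235/2688, -212773/26880, 4467413/774144, …
ICs: h(0) = 0, h′(0) = 24.

f: a_k = 3, 3/2, -3/8, 3/16, -15/128, 21/256, -63/1024, 99/2048, -1287/32768, 2145/65536, …
g: a_k = 0, 8, 0, -64/3, 0, 256/15, 0, -2048/315, 0, 4096/2835, …
h₀=f·g: eliminate ⇒ L₀, order ≤ 1·2.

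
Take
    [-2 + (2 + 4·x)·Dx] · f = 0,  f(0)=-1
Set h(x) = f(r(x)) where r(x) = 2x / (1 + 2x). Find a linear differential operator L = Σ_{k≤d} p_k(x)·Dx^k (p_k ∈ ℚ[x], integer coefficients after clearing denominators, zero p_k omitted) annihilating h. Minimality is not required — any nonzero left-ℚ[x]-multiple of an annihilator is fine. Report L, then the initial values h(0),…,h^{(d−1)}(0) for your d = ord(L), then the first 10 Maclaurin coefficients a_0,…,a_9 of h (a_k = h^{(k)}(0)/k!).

f: a_k = -1, -1, 1/2, -1/2, 5/8, -7/8, 21/16, -33/16, 429/128, -715/128, …
Substitute x→r, Dx→(1/r')Dx; clear ⇒ L₀.
L = -2 + (1 + 8·x + 12·x^2)·Dx  (order 1).
h: a_k = -1, -2, 6, -20, 74, -300, 1308, -6024, 28890, -142796, …
ICs: h(0) = -1.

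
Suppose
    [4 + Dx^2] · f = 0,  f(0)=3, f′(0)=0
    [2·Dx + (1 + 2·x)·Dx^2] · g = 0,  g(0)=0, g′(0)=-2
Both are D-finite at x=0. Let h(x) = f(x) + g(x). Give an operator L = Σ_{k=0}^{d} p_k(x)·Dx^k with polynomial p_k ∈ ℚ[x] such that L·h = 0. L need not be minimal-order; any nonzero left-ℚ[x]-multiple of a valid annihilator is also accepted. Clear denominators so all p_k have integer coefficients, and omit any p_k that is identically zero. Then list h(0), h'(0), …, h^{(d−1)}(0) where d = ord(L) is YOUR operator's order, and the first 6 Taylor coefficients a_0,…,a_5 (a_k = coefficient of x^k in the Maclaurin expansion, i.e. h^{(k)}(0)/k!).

L = (56 + 32·x + 32·x^2)·Dx + (12 + 40·x + 48·x^2 + 32·x^3)·Dx^2 + (14 + 8·x + 8·x^2)·Dx^3 + (3 + 10·x + 12·x^2 + 8·x^3)·Dx^4  (order 4).
h: a_k = 3, -2, -4, -8/3, 6, -32/5, …
ICs: h(0) = 3, h′(0) = -2, h′′(0) = -8, h′′′(0) = -16.

f: a_k = 3, 0, -6, 0, 2, 0, …
g: a_k = 0, -2, 2, -8/3, 4, -32/5, …
Sum ⇒ L₀ = lclm(L_f,L_g) in ℚ(x)⟨Dx⟩.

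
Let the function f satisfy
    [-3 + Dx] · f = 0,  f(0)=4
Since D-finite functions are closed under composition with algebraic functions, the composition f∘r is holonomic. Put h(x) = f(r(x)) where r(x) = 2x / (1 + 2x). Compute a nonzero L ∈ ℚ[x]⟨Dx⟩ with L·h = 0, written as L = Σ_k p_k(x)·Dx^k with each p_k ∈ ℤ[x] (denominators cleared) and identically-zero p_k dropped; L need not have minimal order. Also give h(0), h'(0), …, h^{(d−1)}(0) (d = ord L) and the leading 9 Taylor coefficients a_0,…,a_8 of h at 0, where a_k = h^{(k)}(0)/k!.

f: a_k = 4, 12, 18, 18, 27/2, 81/10, 81/20, 243/140, 729/1120, …
L₀ from L_f via x↦r, Dx↦r'^{-1}Dx.
L = -6 + (1 + 4·x + 4·x^2)·Dx  (order 1).
h: a_k = 4, 24, 24, -48, 24, 336/5, -1104/5, 13152/35, -12984/35, …
ICs: h(0) = 4.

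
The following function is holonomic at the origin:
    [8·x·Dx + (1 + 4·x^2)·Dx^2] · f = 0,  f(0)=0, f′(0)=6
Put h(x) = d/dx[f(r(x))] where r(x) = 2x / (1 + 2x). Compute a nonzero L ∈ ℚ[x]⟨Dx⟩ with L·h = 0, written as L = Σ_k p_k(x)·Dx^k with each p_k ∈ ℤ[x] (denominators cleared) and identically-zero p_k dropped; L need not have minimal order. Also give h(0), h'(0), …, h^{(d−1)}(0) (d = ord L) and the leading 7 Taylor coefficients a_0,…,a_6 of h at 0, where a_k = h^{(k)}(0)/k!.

L = (4 + 40·x) + (1 + 4·x + 20·x^2)·Dx  (order 1).
h: a_k = 12, -48, -48, 1152, -3648, -8448, 106752, …
ICs: h(0) = 12.

f: a_k = 0, 6, 0, -8, 0, 96/5, 0, …
Change of var in L_f (x↦r) gives L₀.
h=h₀': d/dx-closure on L₀ ⇒ L.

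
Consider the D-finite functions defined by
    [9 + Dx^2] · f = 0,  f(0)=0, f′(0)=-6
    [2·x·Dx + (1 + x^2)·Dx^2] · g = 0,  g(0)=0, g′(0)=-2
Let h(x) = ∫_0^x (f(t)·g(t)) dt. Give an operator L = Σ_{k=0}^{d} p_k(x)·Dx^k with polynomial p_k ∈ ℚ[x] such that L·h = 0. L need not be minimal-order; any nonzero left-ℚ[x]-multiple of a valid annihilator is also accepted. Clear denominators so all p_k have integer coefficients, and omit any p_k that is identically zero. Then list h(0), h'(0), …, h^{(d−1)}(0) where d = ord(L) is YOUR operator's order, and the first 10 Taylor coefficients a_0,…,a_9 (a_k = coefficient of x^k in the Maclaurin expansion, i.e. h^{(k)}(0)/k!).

f: a_k = 0, -6, 0, 9, 0, -81/20, 0, 243/280, 0, -243/2240, …
g: a_k = 0, -2, 0, 2/3, 0, -2/5, 0, 2/7, 0, -2/9, …
Product ⇒ symmetric product L₀, ord ≤ 4.
Integrate: L := L₀·Dx.
L = (1170 + 3834·x^2 + 4779·x^4 + 2916·x^6 + 729·x^8)·Dx + (396·x + 1044·x^3 + 972·x^5 + 324·x^7)·Dx^2 + (220 + 768·x^2 + 1026·x^4 + 648·x^6 + 162·x^8)·Dx^3 + (44·x + 116·x^3 + 108·x^5 + 36·x^7)·Dx^4 + (10 + 38·x^2 + 55·x^4 + 36·x^6 + 9·x^8)·Dx^5  (order 5).
h: a_k = 0, 0, 0, 4, 0, -22/5, 0, 33/14, 0, -13/12, …
ICs: h(0) = 0, h′(0) = 0, h′′(0) = 0, h′′′(0) = 24, h′′′′(0) = 0.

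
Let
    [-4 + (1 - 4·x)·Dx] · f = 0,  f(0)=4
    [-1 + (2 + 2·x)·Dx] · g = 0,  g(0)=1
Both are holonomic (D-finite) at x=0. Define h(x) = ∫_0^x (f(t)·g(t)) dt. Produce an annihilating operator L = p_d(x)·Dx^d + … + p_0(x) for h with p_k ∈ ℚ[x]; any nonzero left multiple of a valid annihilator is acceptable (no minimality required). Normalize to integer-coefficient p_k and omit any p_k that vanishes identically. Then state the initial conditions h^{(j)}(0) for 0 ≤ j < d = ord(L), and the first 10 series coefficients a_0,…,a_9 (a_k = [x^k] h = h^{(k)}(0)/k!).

f: a_k = 4, 16, 64, 256, 1024, 4096, 16384, 65536, 262144, 1048576, …
g: a_k = 1, 1/2, -1/8, 1/16, -5/128, 7/256, -21/1024, 33/2048, -429/32768, 715/65536, …
h₀=f·g: eliminate ⇒ L₀, order ≤ 1·1.
h=∫₀ˣh₀: take L = L₀·Dx.
L = (9 + 4·x)·Dx + (-2 + 6·x + 8·x^2)·Dx^2  (order 2).
h: a_k = 0, 4, 9, 143/6, 1145/16, 7327/32, 293087/384, 4689371/1792, 37515001/4096, 2400959635/73728, …
ICs: h(0) = 0, h′(0) = 4.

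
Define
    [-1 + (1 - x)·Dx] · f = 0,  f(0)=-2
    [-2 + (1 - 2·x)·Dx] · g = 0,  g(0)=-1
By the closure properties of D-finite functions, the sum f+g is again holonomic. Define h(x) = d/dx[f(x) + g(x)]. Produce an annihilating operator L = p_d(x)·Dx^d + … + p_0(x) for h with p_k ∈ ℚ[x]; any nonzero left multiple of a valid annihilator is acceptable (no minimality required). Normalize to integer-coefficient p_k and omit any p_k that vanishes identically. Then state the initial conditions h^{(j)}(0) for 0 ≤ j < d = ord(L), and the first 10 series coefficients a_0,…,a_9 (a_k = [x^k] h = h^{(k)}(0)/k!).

L = 12 + (-9 + 12·x)·Dx + (1 - 3·x + 2·x^2)·Dx^2  (order 2).
h: a_k = -4, -12, -30, -72, -170, -396, -910, -2064, -4626, -10260, …
ICs: h(0) = -4, h′(0) = -12.

f: a_k = -2, -2, -2, -2, -2, -2, -2, -2, -2, -2, …
g: a_k = -1, -2, -4, -8, -16, -32, -64, -128, -256, -512, …
h₀=f+g: left-lcm gives L₀, ord ≤ 2.
Differentiate: ansatz ord ≤ ord L₀ ⇒ L.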